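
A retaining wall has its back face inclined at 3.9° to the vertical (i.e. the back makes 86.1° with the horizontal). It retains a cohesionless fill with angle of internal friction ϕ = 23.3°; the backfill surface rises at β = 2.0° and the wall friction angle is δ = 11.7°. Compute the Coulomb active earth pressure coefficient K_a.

0.432

K_a = sin²(α+φ) / [sin²α · sin(α−δ) · (1 + √{sin(φ+δ)sin(φ−β) / (sin(α−δ)sin(α+β))})²].
With α = 86.1°, φ = 23.3°, δ = 11.7°, β = 2.0°: K_a = 0.4322.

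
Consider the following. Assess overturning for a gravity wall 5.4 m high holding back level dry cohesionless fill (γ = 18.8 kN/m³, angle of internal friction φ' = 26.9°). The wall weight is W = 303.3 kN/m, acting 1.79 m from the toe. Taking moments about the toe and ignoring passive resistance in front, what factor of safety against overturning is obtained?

2.92

K_a = tan²(45° − 26.9°/2) = 0.3770.
P_a = ½K_aγH² = 0.5×0.3770×18.8×5.4² = 103.3 kN/m, acting at H/3 = 1.800 m above the base.
Overturning moment M_o = P_a × H/3 = 103.3 × 1.800 = 186.0.
Resisting moment M_r = W × 1.79 = 303.3 × 1.79 = 542.9.
FS_overturning = M_r/M_o = 542.9/186.0 = 2.919.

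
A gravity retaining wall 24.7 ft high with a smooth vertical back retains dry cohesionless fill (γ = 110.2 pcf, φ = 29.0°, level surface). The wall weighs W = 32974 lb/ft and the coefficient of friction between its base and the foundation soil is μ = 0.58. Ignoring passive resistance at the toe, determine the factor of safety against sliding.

1.64

K_a = tan²(45° − 29.0°/2) = 0.3470.
P_a = ½K_aγH² = 0.5×0.3470×110.2×24.7² = 11660 lb/ft, acting at H/3 = 8.233 ft above the base.
FS_sliding = μW / P_a = 0.58×32974 / 11660 = 1.640.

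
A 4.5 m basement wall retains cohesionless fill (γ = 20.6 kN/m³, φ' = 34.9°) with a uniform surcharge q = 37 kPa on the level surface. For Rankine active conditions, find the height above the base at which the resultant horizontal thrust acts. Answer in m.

K_a = 0.2721.
Triangular part P₁ = ½K_aγH² = 56.76 at H/3 = 1.500 m; rectangular part P₂ = K_a q H = 45.31 at H/2 = 2.250 m.
ȳ = (P₁·1.500 + P₂·2.250)/(P₁+P₂) = 1.833 m.

1.83 m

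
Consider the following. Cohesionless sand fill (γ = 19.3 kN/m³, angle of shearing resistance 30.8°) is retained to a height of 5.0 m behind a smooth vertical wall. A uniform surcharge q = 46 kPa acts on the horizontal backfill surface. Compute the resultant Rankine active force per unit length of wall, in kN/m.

152 kN/m

K_a = tan²(45° − φ/2) = 0.3227.
Soil triangle: ½ K_a γ H² = 0.5×0.3227×19.3×5.0² = 77.85 kN/m.
Surcharge rectangle: K_a q H = 0.3227×46×5.0 = 74.22 kN/m.
Total = 77.85 + 74.22 = 152.1 kN/m.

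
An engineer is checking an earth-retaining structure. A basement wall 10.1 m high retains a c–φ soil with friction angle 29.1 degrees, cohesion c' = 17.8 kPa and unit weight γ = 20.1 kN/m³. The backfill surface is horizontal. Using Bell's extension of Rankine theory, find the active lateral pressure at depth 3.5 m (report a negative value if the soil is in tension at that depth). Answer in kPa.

K_a = (1 − sin φ)/(1 + sin φ) = 0.3456.
σ_a = K_a γ z − 2c√K_a = 0.3456×20.1×3.5 − 2×17.8×0.5879 = 3.384 kPa.

3.38 kPa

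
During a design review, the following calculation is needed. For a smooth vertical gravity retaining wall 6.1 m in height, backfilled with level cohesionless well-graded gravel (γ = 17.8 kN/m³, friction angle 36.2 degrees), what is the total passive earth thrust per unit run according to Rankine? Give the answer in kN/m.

K_p = tan²(45° + φ/2) = 3.885.
P_p = ½ K_p γ H² = 0.5 × 3.885 × 17.8 × 6.1² = 1287 kN/m.

1290 kN/m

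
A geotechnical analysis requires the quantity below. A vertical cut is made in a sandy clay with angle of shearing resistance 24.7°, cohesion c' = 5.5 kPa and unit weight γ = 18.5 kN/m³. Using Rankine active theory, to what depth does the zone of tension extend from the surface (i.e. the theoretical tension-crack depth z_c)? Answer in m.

0.928 m

K_a = tan²(45° − 24.7°/2) = 0.4106; √K_a = 0.6408.
The active pressure is zero where K_a γ z = 2c√K_a, so z_c = 2c/(γ√K_a) = 2×5.5/(18.5×0.6408) = 0.9280 m.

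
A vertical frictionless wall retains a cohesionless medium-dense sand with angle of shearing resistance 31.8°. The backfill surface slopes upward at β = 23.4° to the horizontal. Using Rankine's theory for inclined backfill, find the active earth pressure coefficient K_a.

K_a = cos β · (cos β − √(cos²β − cos²φ)) / (cos β + √(cos²β − cos²φ)).
cos β = 0.9178, cos φ = 0.8499, √(cos²β − cos²φ) = 0.3463.
K_a = 0.9178 × (0.9178 − 0.3463)/(0.9178 + 0.3463) = 0.4148.

0.415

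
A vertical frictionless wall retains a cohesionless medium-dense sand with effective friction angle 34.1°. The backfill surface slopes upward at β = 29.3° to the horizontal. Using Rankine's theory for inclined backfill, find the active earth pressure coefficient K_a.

0.456

K_a = cos β · (cos β − √(cos²β − cos²φ)) / (cos β + √(cos²β − cos²φ)).
cos β = 0.8721, cos φ = 0.8281, √(cos²β − cos²φ) = 0.2735.
K_a = 0.8721 × (0.8721 − 0.2735)/(0.8721 + 0.2735) = 0.4556.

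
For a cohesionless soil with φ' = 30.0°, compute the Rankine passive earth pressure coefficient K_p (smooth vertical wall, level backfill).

3.00

K_p = (1 + sin φ)/(1 − sin φ) = tan²(45° + 30.0°/2) = 3.000.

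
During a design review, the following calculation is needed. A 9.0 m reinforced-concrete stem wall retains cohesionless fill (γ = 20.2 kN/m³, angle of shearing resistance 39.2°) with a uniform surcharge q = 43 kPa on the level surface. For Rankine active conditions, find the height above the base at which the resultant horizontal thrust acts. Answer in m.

K_a = 0.2255.
Triangular part P₁ = ½K_aγH² = 184.5 at H/3 = 3.000 m; rectangular part P₂ = K_a q H = 87.26 at H/2 = 4.500 m.
ȳ = (P₁·3.000 + P₂·4.500)/(P₁+P₂) = 3.482 m.

3.48 m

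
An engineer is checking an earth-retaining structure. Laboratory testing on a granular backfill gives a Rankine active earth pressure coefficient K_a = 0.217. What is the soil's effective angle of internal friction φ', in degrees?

K_a = tan²(45° − φ/2) ⇒ 45° − φ/2 = arctan(√0.217) = 24.98°.
φ = 2(45° − 24.98°) = 40.04°.

40.0°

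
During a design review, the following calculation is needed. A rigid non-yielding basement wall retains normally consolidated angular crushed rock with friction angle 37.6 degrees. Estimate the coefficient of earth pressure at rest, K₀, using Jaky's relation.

0.390

K₀ = 1 − sin φ' = 1 − sin 37.6° = 0.3899.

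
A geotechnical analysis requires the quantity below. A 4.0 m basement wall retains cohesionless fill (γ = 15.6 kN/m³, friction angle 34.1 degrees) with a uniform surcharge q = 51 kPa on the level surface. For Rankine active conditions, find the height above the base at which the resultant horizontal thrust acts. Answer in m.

1.75 m

K_a = 0.2815.
Triangular part P₁ = ½K_aγH² = 35.13 at H/3 = 1.333 m; rectangular part P₂ = K_a q H = 57.43 at H/2 = 2.000 m.
ȳ = (P₁·1.333 + P₂·2.000)/(P₁+P₂) = 1.747 m.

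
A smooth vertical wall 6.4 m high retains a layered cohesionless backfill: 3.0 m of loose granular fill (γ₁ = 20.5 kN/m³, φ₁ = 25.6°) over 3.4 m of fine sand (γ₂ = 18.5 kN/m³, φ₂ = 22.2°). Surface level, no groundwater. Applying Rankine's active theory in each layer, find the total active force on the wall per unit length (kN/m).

179 kN/m

K_a1 = tan²(45°−25.6°/2) = 0.3966; K_a2 = tan²(45°−22.2°/2) = 0.4515.
Layer 1: σ at base = K_a1 γ₁ h₁ = 24.39 kPa; P₁ = ½×24.39×3.0 = 36.58.
Layer 2: σ_v at top = γ₁h₁ = 61.50; σ_h top = K_a2×61.50 = 27.77; σ_h base = K_a2×(61.50+18.5×3.4) = 56.17.
P₂ = ½(27.77+56.17)×3.4 = 142.7. Total P_a = 36.58+142.7 = 179.3 kN/m.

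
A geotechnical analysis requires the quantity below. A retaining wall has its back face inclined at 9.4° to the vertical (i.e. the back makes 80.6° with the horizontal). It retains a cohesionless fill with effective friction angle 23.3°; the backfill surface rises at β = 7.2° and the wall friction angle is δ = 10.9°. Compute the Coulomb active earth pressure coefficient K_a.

K_a = sin²(α+φ) / [sin²α · sin(α−δ) · (1 + √{sin(φ+δ)sin(φ−β) / (sin(α−δ)sin(α+β))})²].
With α = 80.6°, φ = 23.3°, δ = 10.9°, β = 7.2°: K_a = 0.5208.

0.521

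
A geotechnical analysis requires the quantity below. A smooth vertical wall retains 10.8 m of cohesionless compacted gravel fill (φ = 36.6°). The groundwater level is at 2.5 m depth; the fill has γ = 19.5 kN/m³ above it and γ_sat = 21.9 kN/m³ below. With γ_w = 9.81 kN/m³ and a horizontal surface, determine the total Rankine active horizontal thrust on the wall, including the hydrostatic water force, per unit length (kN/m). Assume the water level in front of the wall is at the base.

561 kN/m

K_a = tan²(45° − φ/2) = 0.2530.
γ' = 21.9 − 9.81 = 12.09 kN/m³. Depth below WT = 8.3 m.
σ'_h at WT = K_a γ d_w = 12.33 kPa; at base = 12.33 + K_a γ' × 8.3 = 37.72 kPa.
P₁ (0–2.5 m) = ½×12.33×2.5 = 15.41. P₂ (2.5–10.8 m) = ½(12.33+37.72)×8.3 = 207.7.
P_w = ½ γ_w h₂² = 0.5×9.81×8.3² = 337.9. Total = 15.41+207.7+337.9 = 561.0 kN/m.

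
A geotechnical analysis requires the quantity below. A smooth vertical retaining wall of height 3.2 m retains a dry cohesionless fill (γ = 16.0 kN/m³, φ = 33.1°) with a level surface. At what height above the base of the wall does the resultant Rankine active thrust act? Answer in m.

1.07 m

K_a = 0.2936.
The pressure distribution is triangular, so the resultant acts at H/3 above the base = 3.2/3 = 1.067 m.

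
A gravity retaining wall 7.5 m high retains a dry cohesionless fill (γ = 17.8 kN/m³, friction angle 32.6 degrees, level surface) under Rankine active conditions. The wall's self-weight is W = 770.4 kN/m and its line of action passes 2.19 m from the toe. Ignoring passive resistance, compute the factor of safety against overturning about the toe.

K_a = tan²(45° − 32.6°/2) = 0.2997.
P_a = ½K_aγH² = 0.5×0.2997×17.8×7.5² = 150.1 kN/m, acting at H/3 = 2.500 m above the base.
Overturning moment M_o = P_a × H/3 = 150.1 × 2.500 = 375.1.
Resisting moment M_r = W × 2.19 = 770.4 × 2.19 = 1687.
FS_overturning = M_r/M_o = 1687/375.1 = 4.497.

4.50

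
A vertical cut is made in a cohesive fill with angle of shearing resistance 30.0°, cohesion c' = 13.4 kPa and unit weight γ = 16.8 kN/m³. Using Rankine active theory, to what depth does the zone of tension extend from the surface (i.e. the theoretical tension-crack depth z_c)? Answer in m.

K_a = tan²(45° − 30.0°/2) = 0.3333; √K_a = 0.5774.
The active pressure is zero where K_a γ z = 2c√K_a, so z_c = 2c/(γ√K_a) = 2×13.4/(16.8×0.5774) = 2.763 m.

2.76 m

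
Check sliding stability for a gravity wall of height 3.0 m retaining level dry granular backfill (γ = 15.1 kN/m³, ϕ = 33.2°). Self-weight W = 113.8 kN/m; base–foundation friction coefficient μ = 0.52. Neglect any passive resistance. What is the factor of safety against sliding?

2.98

K_a = tan²(45° − 33.2°/2) = 0.2924.
P_a = ½K_aγH² = 0.5×0.2924×15.1×3.0² = 19.87 kN/m, acting at H/3 = 1.000 m above the base.
FS_sliding = μW / P_a = 0.52×113.8 / 19.87 = 2.979.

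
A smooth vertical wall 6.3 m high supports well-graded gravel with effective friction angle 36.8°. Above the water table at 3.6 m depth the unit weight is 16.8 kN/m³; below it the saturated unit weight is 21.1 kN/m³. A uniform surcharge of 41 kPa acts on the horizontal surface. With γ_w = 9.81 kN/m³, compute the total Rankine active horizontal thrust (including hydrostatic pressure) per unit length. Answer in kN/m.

K_a = tan²(45° − φ/2) = 0.2508.
γ' = 21.1 − 9.81 = 11.29 kN/m³. h₂ = H − d_w = 2.7 m.
σ'_h: at surface K_a·q = 10.28; at WT K_a(q+γd_w) = 25.45; at base K_a(q+γd_w+γ'h₂) = 33.09 kPa.
P₁ = ½(10.28+25.45)×3.6 = 64.31; P₂ = ½(25.45+33.09)×2.7 = 79.03; P_w = ½γ_w h₂² = 35.76.
Total = 64.31+79.03+35.76 = 179.1 kN/m.

179 kN/m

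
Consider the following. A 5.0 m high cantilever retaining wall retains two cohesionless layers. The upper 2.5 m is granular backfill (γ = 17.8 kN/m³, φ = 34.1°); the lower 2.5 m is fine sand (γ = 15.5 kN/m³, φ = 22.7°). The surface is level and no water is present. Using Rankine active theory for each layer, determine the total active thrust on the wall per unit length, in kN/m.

86.4 kN/m

K_a1 = tan²(45°−34.1°/2) = 0.2815; K_a2 = tan²(45°−22.7°/2) = 0.4431.
Layer 1: σ at base = K_a1 γ₁ h₁ = 12.53 kPa; P₁ = ½×12.53×2.5 = 15.66.
Layer 2: σ_v at top = γ₁h₁ = 44.50; σ_h top = K_a2×44.50 = 19.72; σ_h base = K_a2×(44.50+15.5×2.5) = 36.89.
P₂ = ½(19.72+36.89)×2.5 = 70.76. Total P_a = 15.66+70.76 = 86.42 kN/m.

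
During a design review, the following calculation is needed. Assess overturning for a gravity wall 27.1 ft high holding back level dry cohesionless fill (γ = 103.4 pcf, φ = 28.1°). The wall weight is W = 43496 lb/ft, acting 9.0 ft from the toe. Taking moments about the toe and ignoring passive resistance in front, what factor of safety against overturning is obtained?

3.17

K_a = tan²(45° − 28.1°/2) = 0.3596.
P_a = ½K_aγH² = 0.5×0.3596×103.4×27.1² = 13650 lb/ft, acting at H/3 = 9.033 ft above the base.
Overturning moment M_o = P_a × H/3 = 13650 × 9.033 = 123300.
Resisting moment M_r = W × 9.0 = 43496 × 9.0 = 391500.
FS_overturning = M_r/M_o = 391500/123300 = 3.174.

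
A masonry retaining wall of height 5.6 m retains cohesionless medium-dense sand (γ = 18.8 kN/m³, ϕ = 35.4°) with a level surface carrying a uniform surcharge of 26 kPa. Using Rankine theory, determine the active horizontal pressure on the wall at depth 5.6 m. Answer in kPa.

35.0 kPa

K_a = (1 − sin φ)/(1 + sin φ) = 0.2664.
σ_v = γz + q = 18.8 × 5.6 + 26 = 131.3 kPa.
σ_h = K_a σ_v = 0.2664 × 131.3 = 34.97 kPa.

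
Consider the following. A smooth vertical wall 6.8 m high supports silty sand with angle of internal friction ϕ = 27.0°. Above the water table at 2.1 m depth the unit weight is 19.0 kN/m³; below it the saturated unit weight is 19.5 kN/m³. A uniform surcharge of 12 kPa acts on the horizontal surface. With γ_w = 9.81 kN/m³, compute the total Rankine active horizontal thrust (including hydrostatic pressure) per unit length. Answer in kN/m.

K_a = tan²(45° − φ/2) = 0.3755.
γ' = 19.5 − 9.81 = 9.690 kN/m³. h₂ = H − d_w = 4.7 m.
σ'_h: at surface K_a·q = 4.506; at WT K_a(q+γd_w) = 19.49; at base K_a(q+γd_w+γ'h₂) = 36.59 kPa.
P₁ = ½(4.506+19.49)×2.1 = 25.20; P₂ = ½(19.49+36.59)×4.7 = 131.8; P_w = ½γ_w h₂² = 108.4.
Total = 25.20+131.8+108.4 = 265.3 kN/m.

265 kN/m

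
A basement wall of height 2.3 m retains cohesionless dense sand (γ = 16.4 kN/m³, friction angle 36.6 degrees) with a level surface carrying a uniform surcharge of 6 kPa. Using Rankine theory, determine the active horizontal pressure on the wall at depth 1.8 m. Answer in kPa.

K_a = (1 − sin φ)/(1 + sin φ) = 0.2530.
σ_v = γz + q = 16.4 × 1.8 + 6 = 35.52 kPa.
σ_h = K_a σ_v = 0.2530 × 35.52 = 8.985 kPa.

8.99 kPa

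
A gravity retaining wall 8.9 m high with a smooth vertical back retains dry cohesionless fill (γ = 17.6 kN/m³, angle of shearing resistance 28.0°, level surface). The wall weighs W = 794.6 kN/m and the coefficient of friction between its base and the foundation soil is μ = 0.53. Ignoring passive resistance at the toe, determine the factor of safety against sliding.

1.67

K_a = tan²(45° − 28.0°/2) = 0.3610.
P_a = ½K_aγH² = 0.5×0.3610×17.6×8.9² = 251.7 kN/m, acting at H/3 = 2.967 m above the base.
FS_sliding = μW / P_a = 0.53×794.6 / 251.7 = 1.673.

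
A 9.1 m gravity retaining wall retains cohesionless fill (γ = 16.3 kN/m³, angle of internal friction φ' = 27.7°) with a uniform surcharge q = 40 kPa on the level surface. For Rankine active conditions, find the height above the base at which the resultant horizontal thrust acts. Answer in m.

K_a = 0.3653.
Triangular part P₁ = ½K_aγH² = 246.6 at H/3 = 3.033 m; rectangular part P₂ = K_a q H = 133.0 at H/2 = 4.550 m.
ȳ = (P₁·3.033 + P₂·4.550)/(P₁+P₂) = 3.565 m.

3.56 m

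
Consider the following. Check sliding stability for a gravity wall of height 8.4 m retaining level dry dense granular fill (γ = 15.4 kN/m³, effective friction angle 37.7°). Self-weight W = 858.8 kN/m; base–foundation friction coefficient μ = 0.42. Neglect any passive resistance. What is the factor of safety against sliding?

2.75

K_a = tan²(45° − 37.7°/2) = 0.2411.
P_a = ½K_aγH² = 0.5×0.2411×15.4×8.4² = 131.0 kN/m, acting at H/3 = 2.800 m above the base.
FS_sliding = μW / P_a = 0.42×858.8 / 131.0 = 2.754.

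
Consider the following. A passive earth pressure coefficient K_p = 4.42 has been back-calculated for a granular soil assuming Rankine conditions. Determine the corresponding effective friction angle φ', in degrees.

K_p = (1+sin φ)/(1−sin φ) ⇒ sin φ = (K_p − 1)/(K_p + 1) = 0.6310.
φ = arcsin(0.6310) = 39.12°.

39.1°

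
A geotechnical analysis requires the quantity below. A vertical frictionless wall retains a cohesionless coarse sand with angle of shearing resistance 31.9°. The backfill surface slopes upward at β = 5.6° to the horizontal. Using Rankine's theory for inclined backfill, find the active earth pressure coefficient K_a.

0.313

K_a = cos β · (cos β − √(cos²β − cos²φ)) / (cos β + √(cos²β − cos²φ)).
cos β = 0.9952, cos φ = 0.8490, √(cos²β − cos²φ) = 0.5194.
K_a = 0.9952 × (0.9952 − 0.5194)/(0.9952 + 0.5194) = 0.3127.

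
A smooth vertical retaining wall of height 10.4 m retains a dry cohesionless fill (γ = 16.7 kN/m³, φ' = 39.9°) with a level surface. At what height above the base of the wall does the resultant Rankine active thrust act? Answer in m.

K_a = 0.2184.
The pressure distribution is triangular, so the resultant acts at H/3 above the base = 10.4/3 = 3.467 m.

3.47 m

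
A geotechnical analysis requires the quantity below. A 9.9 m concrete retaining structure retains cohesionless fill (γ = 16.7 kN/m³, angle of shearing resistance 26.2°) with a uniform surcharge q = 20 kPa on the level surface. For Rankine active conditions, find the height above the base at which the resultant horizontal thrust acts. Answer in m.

3.62 m

K_a = 0.3874.
Triangular part P₁ = ½K_aγH² = 317.1 at H/3 = 3.300 m; rectangular part P₂ = K_a q H = 76.71 at H/2 = 4.950 m.
ȳ = (P₁·3.300 + P₂·4.950)/(P₁+P₂) = 3.621 m.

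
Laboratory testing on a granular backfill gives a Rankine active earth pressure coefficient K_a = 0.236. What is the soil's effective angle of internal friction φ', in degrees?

38.2°

K_a = tan²(45° − φ/2) ⇒ 45° − φ/2 = arctan(√0.236) = 25.91°.
φ = 2(45° − 25.91°) = 38.18°.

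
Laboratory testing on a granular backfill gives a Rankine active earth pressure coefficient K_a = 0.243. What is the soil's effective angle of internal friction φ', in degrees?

K_a = tan²(45° − φ/2) ⇒ 45° − φ/2 = arctan(√0.243) = 26.24°.
φ = 2(45° − 26.24°) = 37.52°.

37.5°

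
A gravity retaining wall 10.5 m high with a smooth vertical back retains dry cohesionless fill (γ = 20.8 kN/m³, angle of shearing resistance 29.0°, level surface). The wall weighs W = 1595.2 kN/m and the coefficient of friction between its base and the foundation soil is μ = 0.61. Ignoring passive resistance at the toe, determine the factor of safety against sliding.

K_a = tan²(45° − 29.0°/2) = 0.3470.
P_a = ½K_aγH² = 0.5×0.3470×20.8×10.5² = 397.8 kN/m, acting at H/3 = 3.500 m above the base.
FS_sliding = μW / P_a = 0.61×1595.2 / 397.8 = 2.446.

2.45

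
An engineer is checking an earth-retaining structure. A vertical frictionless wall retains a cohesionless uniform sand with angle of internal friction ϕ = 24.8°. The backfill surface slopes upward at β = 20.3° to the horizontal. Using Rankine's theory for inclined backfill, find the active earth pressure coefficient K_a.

K_a = cos β · (cos β − √(cos²β − cos²φ)) / (cos β + √(cos²β − cos²φ)).
cos β = 0.9379, cos φ = 0.9078, √(cos²β − cos²φ) = 0.2357.
K_a = 0.9379 × (0.9379 − 0.2357)/(0.9379 + 0.2357) = 0.5611.

0.561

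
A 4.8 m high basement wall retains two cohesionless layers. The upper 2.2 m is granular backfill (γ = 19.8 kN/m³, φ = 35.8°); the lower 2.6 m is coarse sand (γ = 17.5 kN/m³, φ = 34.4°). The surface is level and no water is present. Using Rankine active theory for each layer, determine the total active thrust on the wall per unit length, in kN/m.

K_a1 = tan²(45°−35.8°/2) = 0.2619; K_a2 = tan²(45°−34.4°/2) = 0.2780.
Layer 1: σ at base = K_a1 γ₁ h₁ = 11.41 kPa; P₁ = ½×11.41×2.2 = 12.55.
Layer 2: σ_v at top = γ₁h₁ = 43.56; σ_h top = K_a2×43.56 = 12.11; σ_h base = K_a2×(43.56+17.5×2.6) = 24.76.
P₂ = ½(12.11+24.76)×2.6 = 47.93. Total P_a = 12.55+47.93 = 60.47 kN/m.

60.5 kN/m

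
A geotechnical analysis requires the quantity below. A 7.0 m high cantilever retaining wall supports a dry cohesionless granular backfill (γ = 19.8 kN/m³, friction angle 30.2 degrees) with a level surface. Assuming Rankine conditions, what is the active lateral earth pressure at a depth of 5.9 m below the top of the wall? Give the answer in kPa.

K_a = (1 − sin φ)/(1 + sin φ) = 0.3307.
σ_h = K_a γ z = 0.3307 × 19.8 × 5.9 = 38.63 kPa.

38.6 kPa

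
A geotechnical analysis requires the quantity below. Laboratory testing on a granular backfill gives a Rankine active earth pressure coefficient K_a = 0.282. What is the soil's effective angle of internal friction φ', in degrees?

K_a = tan²(45° − φ/2) ⇒ 45° − φ/2 = arctan(√0.282) = 27.97°.
φ = 2(45° − 27.97°) = 34.06°.

34.1°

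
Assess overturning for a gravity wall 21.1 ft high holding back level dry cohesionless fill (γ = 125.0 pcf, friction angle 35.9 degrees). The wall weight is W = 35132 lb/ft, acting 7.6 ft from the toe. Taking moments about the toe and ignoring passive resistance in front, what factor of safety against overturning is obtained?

5.23

K_a = tan²(45° − 35.9°/2) = 0.2607.
P_a = ½K_aγH² = 0.5×0.2607×125.0×21.1² = 7255 lb/ft, acting at H/3 = 7.033 ft above the base.
Overturning moment M_o = P_a × H/3 = 7255 × 7.033 = 51030.
Resisting moment M_r = W × 7.6 = 35132 × 7.6 = 267000.
FS_overturning = M_r/M_o = 267000/51030 = 5.232.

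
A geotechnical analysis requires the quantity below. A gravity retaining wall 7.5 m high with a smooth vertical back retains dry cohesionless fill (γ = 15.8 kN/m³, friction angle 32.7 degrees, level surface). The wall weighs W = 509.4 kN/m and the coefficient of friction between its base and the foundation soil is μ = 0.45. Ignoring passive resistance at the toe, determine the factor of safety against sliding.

K_a = tan²(45° − 32.7°/2) = 0.2985.
P_a = ½K_aγH² = 0.5×0.2985×15.8×7.5² = 132.6 kN/m, acting at H/3 = 2.500 m above the base.
FS_sliding = μW / P_a = 0.45×509.4 / 132.6 = 1.728.

1.73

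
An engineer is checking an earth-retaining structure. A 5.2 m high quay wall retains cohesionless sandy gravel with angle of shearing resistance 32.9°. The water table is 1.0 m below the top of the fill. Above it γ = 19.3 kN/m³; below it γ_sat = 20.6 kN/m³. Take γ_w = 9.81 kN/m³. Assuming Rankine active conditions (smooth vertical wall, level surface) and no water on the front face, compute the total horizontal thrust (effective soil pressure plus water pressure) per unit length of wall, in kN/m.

K_a = tan²(45° − φ/2) = 0.2960.
γ' = 20.6 − 9.81 = 10.79 kN/m³. Depth below WT = 4.2 m.
σ'_h at WT = K_a γ d_w = 5.713 kPa; at base = 5.713 + K_a γ' × 4.2 = 19.13 kPa.
P₁ (0–1.0 m) = ½×5.713×1.0 = 2.857. P₂ (1.0–5.2 m) = ½(5.713+19.13)×4.2 = 52.17.
P_w = ½ γ_w h₂² = 0.5×9.81×4.2² = 86.52. Total = 2.857+52.17+86.52 = 141.5 kN/m.

142 kN/m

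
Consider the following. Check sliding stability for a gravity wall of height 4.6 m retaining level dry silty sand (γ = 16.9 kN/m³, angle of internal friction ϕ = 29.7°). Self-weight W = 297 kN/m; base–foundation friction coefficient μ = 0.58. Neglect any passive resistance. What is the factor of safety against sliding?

K_a = tan²(45° − 29.7°/2) = 0.3374.
P_a = ½K_aγH² = 0.5×0.3374×16.9×4.6² = 60.32 kN/m, acting at H/3 = 1.533 m above the base.
FS_sliding = μW / P_a = 0.58×297 / 60.32 = 2.856.

2.86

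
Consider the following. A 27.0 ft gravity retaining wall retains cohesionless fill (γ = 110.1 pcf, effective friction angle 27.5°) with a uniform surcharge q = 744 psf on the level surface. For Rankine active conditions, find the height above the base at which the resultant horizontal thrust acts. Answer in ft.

10.5 ft

K_a = 0.3682.
Triangular part P₁ = ½K_aγH² = 14780 at H/3 = 9.000 ft; rectangular part P₂ = K_a q H = 7397 at H/2 = 13.50 ft.
ȳ = (P₁·9.000 + P₂·13.50)/(P₁+P₂) = 10.50 ft.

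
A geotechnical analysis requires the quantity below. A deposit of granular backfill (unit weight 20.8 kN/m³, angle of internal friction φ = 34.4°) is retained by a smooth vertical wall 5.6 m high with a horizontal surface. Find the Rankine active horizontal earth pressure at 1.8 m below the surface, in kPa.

K_a = (1 − sin φ)/(1 + sin φ) = 0.2780.
σ_h = K_a γ z = 0.2780 × 20.8 × 1.8 = 10.41 kPa.

10.4 kPa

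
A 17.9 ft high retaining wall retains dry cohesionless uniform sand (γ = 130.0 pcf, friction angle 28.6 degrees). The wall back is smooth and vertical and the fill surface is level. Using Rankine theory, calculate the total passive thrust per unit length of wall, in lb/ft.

59100 lb/ft

K_p = tan²(45° + φ/2) = 2.837.
P_p = ½ K_p γ H² = 0.5 × 2.837 × 130.0 × 17.9² = 59070 lb/ft.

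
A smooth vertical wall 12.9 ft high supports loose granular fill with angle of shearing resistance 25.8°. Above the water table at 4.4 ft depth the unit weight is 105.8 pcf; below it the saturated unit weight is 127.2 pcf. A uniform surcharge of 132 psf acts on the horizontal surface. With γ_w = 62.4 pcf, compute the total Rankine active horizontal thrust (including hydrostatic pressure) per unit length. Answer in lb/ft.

K_a = tan²(45° − φ/2) = 0.3935.
γ' = 127.2 − 62.4 = 64.80 pcf. h₂ = H − d_w = 8.5 ft.
σ'_h: at surface K_a·q = 51.94; at WT K_a(q+γd_w) = 235.1; at base K_a(q+γd_w+γ'h₂) = 451.9 psf.
P₁ = ½(51.94+235.1)×4.4 = 631.6; P₂ = ½(235.1+451.9)×8.5 = 2920; P_w = ½γ_w h₂² = 2254.
Total = 631.6+2920+2254 = 5805 lb/ft.

5810 lb/ft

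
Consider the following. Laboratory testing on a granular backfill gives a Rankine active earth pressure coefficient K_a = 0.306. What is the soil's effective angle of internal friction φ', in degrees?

K_a = tan²(45° − φ/2) ⇒ 45° − φ/2 = arctan(√0.306) = 28.95°.
φ = 2(45° − 28.95°) = 32.10°.

32.1°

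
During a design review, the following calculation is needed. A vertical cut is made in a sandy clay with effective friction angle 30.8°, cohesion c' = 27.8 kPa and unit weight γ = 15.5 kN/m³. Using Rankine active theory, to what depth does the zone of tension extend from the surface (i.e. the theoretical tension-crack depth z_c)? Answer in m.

6.31 m

K_a = tan²(45° − 30.8°/2) = 0.3227; √K_a = 0.5681.
The active pressure is zero where K_a γ z = 2c√K_a, so z_c = 2c/(γ√K_a) = 2×27.8/(15.5×0.5681) = 6.314 m.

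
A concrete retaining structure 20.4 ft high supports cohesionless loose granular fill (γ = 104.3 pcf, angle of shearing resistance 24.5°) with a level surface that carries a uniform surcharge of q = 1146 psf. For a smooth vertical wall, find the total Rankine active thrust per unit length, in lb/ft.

K_a = tan²(45° − φ/2) = 0.4137.
Soil triangle: ½ K_a γ H² = 0.5×0.4137×104.3×20.4² = 8979 lb/ft.
Surcharge rectangle: K_a q H = 0.4137×1146×20.4 = 9672 lb/ft.
Total = 8979 + 9672 = 18650 lb/ft.

18700 lb/ft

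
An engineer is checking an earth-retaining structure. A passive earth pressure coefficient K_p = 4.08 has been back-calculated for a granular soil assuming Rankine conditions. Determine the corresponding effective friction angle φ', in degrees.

K_p = (1+sin φ)/(1−sin φ) ⇒ sin φ = (K_p − 1)/(K_p + 1) = 0.6063.
φ = arcsin(0.6063) = 37.32°.

37.3°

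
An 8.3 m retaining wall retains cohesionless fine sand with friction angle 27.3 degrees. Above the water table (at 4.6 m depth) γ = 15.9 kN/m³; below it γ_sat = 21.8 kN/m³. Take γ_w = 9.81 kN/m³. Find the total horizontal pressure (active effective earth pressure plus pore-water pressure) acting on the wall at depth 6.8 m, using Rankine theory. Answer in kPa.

58.5 kPa

K_a = (1 − sin φ)/(1 + sin φ) = 0.3711.
γ' = 21.8 − 9.81 = 11.99 kN/m³.
Effective vertical stress at 6.8 m: σ'_v = 15.9×4.6 + 11.99×2.20 = 99.52 kPa.
σ'_h = K_a σ'_v = 0.3711 × 99.52 = 36.93 kPa; u = γ_w × 2.20 = 21.58 kPa.
Total σ_h = 36.93 + 21.58 = 58.52 kPa.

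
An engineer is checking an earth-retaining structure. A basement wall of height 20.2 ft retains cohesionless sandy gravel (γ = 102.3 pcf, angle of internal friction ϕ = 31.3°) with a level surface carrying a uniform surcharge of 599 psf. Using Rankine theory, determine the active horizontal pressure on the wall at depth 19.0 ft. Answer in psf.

804 psf

K_a = (1 − sin φ)/(1 + sin φ) = 0.3162.
σ_v = γz + q = 102.3 × 19.0 + 599 = 2543 psf.
σ_h = K_a σ_v = 0.3162 × 2543 = 804.0 psf.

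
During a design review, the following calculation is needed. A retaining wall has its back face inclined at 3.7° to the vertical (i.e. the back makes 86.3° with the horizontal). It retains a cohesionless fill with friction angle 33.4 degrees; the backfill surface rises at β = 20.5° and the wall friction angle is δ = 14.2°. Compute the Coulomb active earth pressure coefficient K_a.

K_a = sin²(α+φ) / [sin²α · sin(α−δ) · (1 + √{sin(φ+δ)sin(φ−β) / (sin(α−δ)sin(α+β))})²].
With α = 86.3°, φ = 33.4°, δ = 14.2°, β = 20.5°: K_a = 0.3919.

0.392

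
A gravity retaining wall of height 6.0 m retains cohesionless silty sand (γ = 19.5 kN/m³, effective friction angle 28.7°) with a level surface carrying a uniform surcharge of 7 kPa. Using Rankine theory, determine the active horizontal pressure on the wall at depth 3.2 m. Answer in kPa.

24.4 kPa

K_a = (1 − sin φ)/(1 + sin φ) = 0.3511.
σ_v = γz + q = 19.5 × 3.2 + 7 = 69.40 kPa.
σ_h = K_a σ_v = 0.3511 × 69.40 = 24.37 kPa.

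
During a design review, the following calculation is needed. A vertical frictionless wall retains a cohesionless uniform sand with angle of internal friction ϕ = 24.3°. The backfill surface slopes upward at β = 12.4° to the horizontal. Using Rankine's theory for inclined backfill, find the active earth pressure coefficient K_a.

K_a = cos β · (cos β − √(cos²β − cos²φ)) / (cos β + √(cos²β − cos²φ)).
cos β = 0.9767, cos φ = 0.9114, √(cos²β − cos²φ) = 0.3510.
K_a = 0.9767 × (0.9767 − 0.3510)/(0.9767 + 0.3510) = 0.4602.

0.460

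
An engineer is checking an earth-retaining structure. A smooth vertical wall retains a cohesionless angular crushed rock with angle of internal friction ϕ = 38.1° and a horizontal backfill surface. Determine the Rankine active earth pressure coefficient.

K_a = (1 − sin φ)/(1 + sin φ) = (1 − sin 38.1°)/(1 + sin 38.1°) = 0.2368.

0.237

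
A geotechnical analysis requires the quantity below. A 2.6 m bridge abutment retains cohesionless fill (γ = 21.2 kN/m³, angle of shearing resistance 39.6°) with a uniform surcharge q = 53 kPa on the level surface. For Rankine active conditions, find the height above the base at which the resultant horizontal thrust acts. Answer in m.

1.15 m

K_a = 0.2214.
Triangular part P₁ = ½K_aγH² = 15.87 at H/3 = 0.8667 m; rectangular part P₂ = K_a q H = 30.51 at H/2 = 1.300 m.
ȳ = (P₁·0.8667 + P₂·1.300)/(P₁+P₂) = 1.152 m.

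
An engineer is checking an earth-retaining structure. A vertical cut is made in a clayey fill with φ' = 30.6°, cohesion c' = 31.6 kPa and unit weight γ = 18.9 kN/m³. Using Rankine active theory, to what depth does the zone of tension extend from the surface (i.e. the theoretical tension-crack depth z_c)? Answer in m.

5.86 m

K_a = tan²(45° − 30.6°/2) = 0.3253; √K_a = 0.5704.
The active pressure is zero where K_a γ z = 2c√K_a, so z_c = 2c/(γ√K_a) = 2×31.6/(18.9×0.5704) = 5.863 m.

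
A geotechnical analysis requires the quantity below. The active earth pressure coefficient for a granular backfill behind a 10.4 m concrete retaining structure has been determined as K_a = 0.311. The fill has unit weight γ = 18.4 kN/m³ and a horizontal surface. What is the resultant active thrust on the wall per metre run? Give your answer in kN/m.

309 kN/m

P = ½ K_a γ H² = 0.5 × 0.311 × 18.4 × 10.4² = 309.5 kN/m.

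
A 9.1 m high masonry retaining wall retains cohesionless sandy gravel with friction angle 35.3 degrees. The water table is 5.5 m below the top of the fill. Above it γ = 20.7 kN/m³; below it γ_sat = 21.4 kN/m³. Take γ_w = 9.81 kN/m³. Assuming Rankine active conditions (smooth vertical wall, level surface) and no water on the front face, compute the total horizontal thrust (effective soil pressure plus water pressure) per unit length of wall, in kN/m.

277 kN/m

K_a = tan²(45° − φ/2) = 0.2675.
γ' = 21.4 − 9.81 = 11.59 kN/m³. Depth below WT = 3.6 m.
σ'_h at WT = K_a γ d_w = 30.46 kPa; at base = 30.46 + K_a γ' × 3.6 = 41.62 kPa.
P₁ (0–5.5 m) = ½×30.46×5.5 = 83.76. P₂ (5.5–9.1 m) = ½(30.46+41.62)×3.6 = 129.7.
P_w = ½ γ_w h₂² = 0.5×9.81×3.6² = 63.57. Total = 83.76+129.7+63.57 = 277.1 kN/m.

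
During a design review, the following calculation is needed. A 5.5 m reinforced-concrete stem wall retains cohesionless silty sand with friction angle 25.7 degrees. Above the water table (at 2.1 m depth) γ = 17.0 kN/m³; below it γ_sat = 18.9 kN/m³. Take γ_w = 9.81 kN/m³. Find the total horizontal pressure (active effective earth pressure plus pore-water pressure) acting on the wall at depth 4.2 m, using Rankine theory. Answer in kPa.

42.2 kPa

K_a = (1 − sin φ)/(1 + sin φ) = 0.3950.
γ' = 18.9 − 9.81 = 9.090 kN/m³.
Effective vertical stress at 4.2 m: σ'_v = 17.0×2.1 + 9.090×2.10 = 54.79 kPa.
σ'_h = K_a σ'_v = 0.3950 × 54.79 = 21.64 kPa; u = γ_w × 2.10 = 20.60 kPa.
Total σ_h = 21.64 + 20.60 = 42.24 kPa.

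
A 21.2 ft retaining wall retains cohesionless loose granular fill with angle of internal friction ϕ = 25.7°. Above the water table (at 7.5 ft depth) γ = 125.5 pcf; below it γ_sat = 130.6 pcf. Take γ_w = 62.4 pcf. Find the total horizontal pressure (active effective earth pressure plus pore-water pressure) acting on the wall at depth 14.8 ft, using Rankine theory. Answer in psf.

1020 psf

K_a = (1 − sin φ)/(1 + sin φ) = 0.3950.
γ' = 130.6 − 62.4 = 68.20 pcf.
Effective vertical stress at 14.8 ft: σ'_v = 125.5×7.5 + 68.20×7.30 = 1439 psf.
σ'_h = K_a σ'_v = 0.3950 × 1439 = 568.5 psf; u = γ_w × 7.30 = 455.5 psf.
Total σ_h = 568.5 + 455.5 = 1024 psf.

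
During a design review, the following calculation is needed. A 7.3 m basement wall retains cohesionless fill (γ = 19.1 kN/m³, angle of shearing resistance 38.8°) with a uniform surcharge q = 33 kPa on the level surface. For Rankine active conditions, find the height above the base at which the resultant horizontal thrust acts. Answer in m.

2.82 m

K_a = 0.2296.
Triangular part P₁ = ½K_aγH² = 116.8 at H/3 = 2.433 m; rectangular part P₂ = K_a q H = 55.30 at H/2 = 3.650 m.
ȳ = (P₁·2.433 + P₂·3.650)/(P₁+P₂) = 2.824 m.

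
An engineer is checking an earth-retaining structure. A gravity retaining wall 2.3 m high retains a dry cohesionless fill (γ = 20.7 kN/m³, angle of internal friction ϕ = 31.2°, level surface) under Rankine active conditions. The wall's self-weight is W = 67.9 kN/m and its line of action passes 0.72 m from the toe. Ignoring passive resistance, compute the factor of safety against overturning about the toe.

K_a = tan²(45° − 31.2°/2) = 0.3175.
P_a = ½K_aγH² = 0.5×0.3175×20.7×2.3² = 17.38 kN/m, acting at H/3 = 0.7667 m above the base.
Overturning moment M_o = P_a × H/3 = 17.38 × 0.7667 = 13.33.
Resisting moment M_r = W × 0.72 = 67.9 × 0.72 = 48.89.
FS_overturning = M_r/M_o = 48.89/13.33 = 3.668.

3.67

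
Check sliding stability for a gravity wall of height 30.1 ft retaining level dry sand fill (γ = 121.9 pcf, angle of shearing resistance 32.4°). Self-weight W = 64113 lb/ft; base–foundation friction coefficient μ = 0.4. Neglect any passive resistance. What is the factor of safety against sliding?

1.54

K_a = tan²(45° − 32.4°/2) = 0.3022.
P_a = ½K_aγH² = 0.5×0.3022×121.9×30.1² = 16690 lb/ft, acting at H/3 = 10.03 ft above the base.
FS_sliding = μW / P_a = 0.4×64113 / 16690 = 1.537.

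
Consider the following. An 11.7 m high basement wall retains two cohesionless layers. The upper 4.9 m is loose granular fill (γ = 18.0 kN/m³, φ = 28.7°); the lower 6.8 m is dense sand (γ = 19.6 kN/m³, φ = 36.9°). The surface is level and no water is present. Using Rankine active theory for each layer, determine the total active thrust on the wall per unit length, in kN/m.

K_a1 = tan²(45°−28.7°/2) = 0.3511; K_a2 = tan²(45°−36.9°/2) = 0.2497.
Layer 1: σ at base = K_a1 γ₁ h₁ = 30.97 kPa; P₁ = ½×30.97×4.9 = 75.88.
Layer 2: σ_v at top = γ₁h₁ = 88.20; σ_h top = K_a2×88.20 = 22.02; σ_h base = K_a2×(88.20+19.6×6.8) = 55.30.
P₂ = ½(22.02+55.30)×6.8 = 262.9. Total P_a = 75.88+262.9 = 338.8 kN/m.

339 kN/m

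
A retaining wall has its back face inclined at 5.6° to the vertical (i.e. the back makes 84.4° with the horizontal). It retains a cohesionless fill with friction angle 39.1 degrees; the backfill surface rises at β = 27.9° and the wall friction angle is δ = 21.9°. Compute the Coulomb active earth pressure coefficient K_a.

K_a = sin²(α+φ) / [sin²α · sin(α−δ) · (1 + √{sin(φ+δ)sin(φ−β) / (sin(α−δ)sin(α+β))})²].
With α = 84.4°, φ = 39.1°, δ = 21.9°, β = 27.9°: K_a = 0.3739.

0.374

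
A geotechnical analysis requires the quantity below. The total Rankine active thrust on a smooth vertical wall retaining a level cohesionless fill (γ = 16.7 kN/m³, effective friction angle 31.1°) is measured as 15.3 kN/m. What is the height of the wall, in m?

K_a = 0.3188. P_a = ½ K_a γ H² ⇒ H = √(2P_a/(K_a γ)).
H = √(2×15.3/(0.3188×16.7)) = 2.397 m.

2.40 m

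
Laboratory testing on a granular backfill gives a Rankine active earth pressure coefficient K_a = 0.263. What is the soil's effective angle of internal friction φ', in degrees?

K_a = tan²(45° − φ/2) ⇒ 45° − φ/2 = arctan(√0.263) = 27.15°.
φ = 2(45° − 27.15°) = 35.70°.

35.7°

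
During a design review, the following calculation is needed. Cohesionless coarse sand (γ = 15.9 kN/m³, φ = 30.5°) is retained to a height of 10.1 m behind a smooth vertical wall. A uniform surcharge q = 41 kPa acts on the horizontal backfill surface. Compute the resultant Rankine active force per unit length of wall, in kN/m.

400 kN/m

K_a = tan²(45° − φ/2) = 0.3267.
Soil triangle: ½ K_a γ H² = 0.5×0.3267×15.9×10.1² = 264.9 kN/m.
Surcharge rectangle: K_a q H = 0.3267×41×10.1 = 135.3 kN/m.
Total = 264.9 + 135.3 = 400.2 kN/m.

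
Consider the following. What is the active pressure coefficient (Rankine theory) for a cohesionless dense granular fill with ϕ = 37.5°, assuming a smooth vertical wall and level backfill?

K_a = tan²(45° − φ/2) = tan²(26.25°) = 0.2432.

0.243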